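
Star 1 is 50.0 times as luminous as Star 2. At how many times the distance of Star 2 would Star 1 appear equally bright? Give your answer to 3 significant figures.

7.07

Equal flux requires L_1/d_1² = L_2/d_2², so d_1/d_2 = √(L_1/L_2)
= √(50.0) = 7.071.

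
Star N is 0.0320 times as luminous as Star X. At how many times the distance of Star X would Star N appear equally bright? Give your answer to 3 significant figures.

Equal flux requires L_N/d_N² = L_X/d_X², so d_N/d_X = √(L_N/L_X)
= √(0.0320) = 0.1789.

0.179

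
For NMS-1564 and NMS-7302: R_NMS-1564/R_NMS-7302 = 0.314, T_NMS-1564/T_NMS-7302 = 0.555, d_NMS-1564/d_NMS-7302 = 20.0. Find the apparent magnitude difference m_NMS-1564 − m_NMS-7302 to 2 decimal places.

11.58

L_NMS-1564/L_NMS-7302 = (0.314)²(0.555)⁴ = 0.009355.
F_NMS-1564/F_NMS-7302 = (L_NMS-1564/L_NMS-7302)/(d_NMS-1564/d_NMS-7302)² = 0.009355/400.0 = 2.339×10^-5.
m_NMS-1564 − m_NMS-7302 = −2.5 log₁₀(2.339×10^-5) = 11.58.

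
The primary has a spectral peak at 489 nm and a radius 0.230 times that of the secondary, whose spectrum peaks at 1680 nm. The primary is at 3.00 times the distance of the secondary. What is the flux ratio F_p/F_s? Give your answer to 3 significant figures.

0.819

Wien's law: T_p/T_s = λ_s/λ_p = 1680/489 = 3.436.
L_p/L_s = (R_p/R_s)²(T_p/T_s)⁴ = (0.230)²(3.436)⁴ = 7.370.
F_p/F_s = (L_p/L_s)/(d_p/d_s)² = 7.370/(3.00)² = 0.8189.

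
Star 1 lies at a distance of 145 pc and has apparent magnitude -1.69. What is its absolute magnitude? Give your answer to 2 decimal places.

-7.50

M = m − 5 log₁₀(d/10 pc) = -1.69 − 5 log₁₀(145/10)
  = -1.69 − 5 × 1.161 = -1.69 − 5.81 = -7.50.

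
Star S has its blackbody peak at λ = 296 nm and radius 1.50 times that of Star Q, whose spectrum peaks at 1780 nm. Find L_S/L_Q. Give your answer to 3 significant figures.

2.94×10^3

Wien's law gives T ∝ 1/λ_max, so T_S/T_Q = λ_Q/λ_S = 1780/296 = 6.014.
Then L ∝ R²T⁴ gives L_S/L_Q = (1.50)² × (6.014)⁴ = 2.250 × 1308 = 2942.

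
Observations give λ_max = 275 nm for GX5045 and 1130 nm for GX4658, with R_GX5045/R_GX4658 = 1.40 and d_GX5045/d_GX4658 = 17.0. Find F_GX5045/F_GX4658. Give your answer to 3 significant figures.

Wien's law: T_GX5045/T_GX4658 = λ_GX4658/λ_GX5045 = 1130/275 = 4.109.
L_GX5045/L_GX4658 = (R_GX5045/R_GX4658)²(T_GX5045/T_GX4658)⁴ = (1.40)²(4.109)⁴ = 558.8.
F_GX5045/F_GX4658 = (L_GX5045/L_GX4658)/(d_GX5045/d_GX4658)² = 558.8/(17.0)² = 1.933.

1.93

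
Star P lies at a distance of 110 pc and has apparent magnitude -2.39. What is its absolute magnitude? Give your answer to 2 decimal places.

-7.60

M = m − 5 log₁₀(d/10 pc) = -2.39 − 5 log₁₀(110/10)
  = -2.39 − 5 × 1.041 = -2.39 − 5.21 = -7.60.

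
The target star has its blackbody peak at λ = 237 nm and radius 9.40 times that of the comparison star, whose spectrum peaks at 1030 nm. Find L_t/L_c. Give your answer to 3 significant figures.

Wien's law gives T ∝ 1/λ_max, so T_t/T_c = λ_c/λ_t = 1030/237 = 4.346.
Then L ∝ R²T⁴ gives L_t/L_c = (9.40)² × (4.346)⁴ = 88.36 × 356.7 = 3.152×10^4.

3.15×10^4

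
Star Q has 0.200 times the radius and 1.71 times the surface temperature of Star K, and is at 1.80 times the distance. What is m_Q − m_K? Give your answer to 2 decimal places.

L_Q/L_K = (0.200)²(1.71)⁴ = 0.3420.
F_Q/F_K = (L_Q/L_K)/(d_Q/d_K)² = 0.3420/3.240 = 0.1056.
m_Q − m_K = −2.5 log₁₀(0.1056) = 2.44.

2.44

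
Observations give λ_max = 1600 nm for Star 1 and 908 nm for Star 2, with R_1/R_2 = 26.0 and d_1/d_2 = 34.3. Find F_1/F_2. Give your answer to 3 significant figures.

Wien's law: T_1/T_2 = λ_2/λ_1 = 908/1600 = 0.5675.
L_1/L_2 = (R_1/R_2)²(T_1/T_2)⁴ = (26.0)²(0.5675)⁴ = 70.11.
F_1/F_2 = (L_1/L_2)/(d_1/d_2)² = 70.11/(34.3)² = 0.05960.

0.0596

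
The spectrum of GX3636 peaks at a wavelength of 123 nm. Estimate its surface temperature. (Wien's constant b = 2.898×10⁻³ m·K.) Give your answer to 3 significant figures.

T = b/λ_max = 2.898×10⁻³ / (123×10⁻⁹) = 2.356×10^4 K.

2.36×10^4 K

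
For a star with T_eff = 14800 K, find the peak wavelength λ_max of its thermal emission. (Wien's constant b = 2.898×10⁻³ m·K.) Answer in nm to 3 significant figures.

196 nm

λ_max = b/T = 2.898×10⁻³ / 14800 = 1.96×10^-7 m = 195.8 nm.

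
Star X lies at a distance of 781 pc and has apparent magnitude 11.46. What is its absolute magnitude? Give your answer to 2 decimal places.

2.00

M = m − 5 log₁₀(d/10 pc) = 11.46 − 5 log₁₀(781/10)
  = 11.46 − 5 × 1.893 = 11.46 − 9.46 = 2.00.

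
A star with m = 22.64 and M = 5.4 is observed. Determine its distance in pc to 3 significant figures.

m − M = 5 log₁₀(d/10 pc)
22.64 − (5.4) = 17.24 = 5 log₁₀(d/10)
d = 10 × 10^(17.24/5) = 10 × 10^3.448 = 2.805×10^4 pc.

2.81×10^4 pc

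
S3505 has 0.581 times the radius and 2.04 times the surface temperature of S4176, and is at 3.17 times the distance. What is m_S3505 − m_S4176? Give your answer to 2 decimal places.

L_S3505/L_S4176 = (0.581)²(2.04)⁴ = 5.846.
F_S3505/F_S4176 = (L_S3505/L_S4176)/(d_S3505/d_S4176)² = 5.846/10.05 = 0.5818.
m_S3505 − m_S4176 = −2.5 log₁₀(0.5818) = 0.59.

0.59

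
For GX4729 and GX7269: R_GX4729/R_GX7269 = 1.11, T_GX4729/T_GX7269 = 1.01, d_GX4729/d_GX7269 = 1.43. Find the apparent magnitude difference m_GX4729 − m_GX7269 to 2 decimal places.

0.51

L_GX4729/L_GX7269 = (1.11)²(1.01)⁴ = 1.282.
F_GX4729/F_GX7269 = (L_GX4729/L_GX7269)/(d_GX4729/d_GX7269)² = 1.282/2.045 = 0.6270.
m_GX4729 − m_GX7269 = −2.5 log₁₀(0.6270) = 0.51.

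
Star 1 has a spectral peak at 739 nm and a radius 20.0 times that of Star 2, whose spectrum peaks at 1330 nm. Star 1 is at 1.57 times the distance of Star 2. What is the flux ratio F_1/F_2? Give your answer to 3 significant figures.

Wien's law: T_1/T_2 = λ_2/λ_1 = 1330/739 = 1.800.
L_1/L_2 = (R_1/R_2)²(T_1/T_2)⁴ = (20.0)²(1.800)⁴ = 4197.
F_1/F_2 = (L_1/L_2)/(d_1/d_2)² = 4197/(1.57)² = 1703.

1.70×10^3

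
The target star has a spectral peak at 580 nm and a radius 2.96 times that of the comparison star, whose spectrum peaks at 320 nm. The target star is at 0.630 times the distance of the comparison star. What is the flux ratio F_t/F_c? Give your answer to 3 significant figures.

2.05

Wien's law: T_t/T_c = λ_c/λ_t = 320/580 = 0.5517.
L_t/L_c = (R_t/R_c)²(T_t/T_c)⁴ = (2.96)²(0.5517)⁴ = 0.8118.
F_t/F_c = (L_t/L_c)/(d_t/d_c)² = 0.8118/(0.630)² = 2.045.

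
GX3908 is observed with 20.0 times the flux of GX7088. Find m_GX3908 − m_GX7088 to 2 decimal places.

-3.25

m_GX3908 − m_GX7088 = −2.5 log₁₀(F_GX3908/F_GX7088) = −2.5 log₁₀(20.0) = −2.5 × (1.301) = -3.253.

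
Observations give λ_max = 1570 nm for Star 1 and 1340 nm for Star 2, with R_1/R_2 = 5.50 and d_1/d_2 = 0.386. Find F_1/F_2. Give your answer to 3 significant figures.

108

Wien's law: T_1/T_2 = λ_2/λ_1 = 1340/1570 = 0.8535.
L_1/L_2 = (R_1/R_2)²(T_1/T_2)⁴ = (5.50)²(0.8535)⁴ = 16.05.
F_1/F_2 = (L_1/L_2)/(d_1/d_2)² = 16.05/(0.386)² = 107.7.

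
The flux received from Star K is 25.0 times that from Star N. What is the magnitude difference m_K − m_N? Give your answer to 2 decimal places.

-3.49

m_K − m_N = −2.5 log₁₀(F_K/F_N) = −2.5 log₁₀(25.0) = −2.5 × (1.398) = -3.495.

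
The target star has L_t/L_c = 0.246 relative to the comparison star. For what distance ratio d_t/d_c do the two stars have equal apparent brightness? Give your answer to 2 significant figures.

0.50

Equal flux requires L_t/d_t² = L_c/d_c², so d_t/d_c = √(L_t/L_c)
= √(0.246) = 0.4960.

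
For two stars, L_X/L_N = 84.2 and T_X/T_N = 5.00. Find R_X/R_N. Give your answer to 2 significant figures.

0.37

L ∝ R²T⁴ gives R ∝ √L / T², so
R_X/R_N = √(84.2) / (5.00)² = 9.176 / 25.00 = 0.3670.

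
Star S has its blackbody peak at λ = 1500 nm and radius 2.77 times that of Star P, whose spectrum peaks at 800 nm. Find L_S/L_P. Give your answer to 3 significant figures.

0.621

Wien's law gives T ∝ 1/λ_max, so T_S/T_P = λ_P/λ_S = 800/1500 = 0.5333.
Then L ∝ R²T⁴ gives L_S/L_P = (2.77)² × (0.5333)⁴ = 7.673 × 0.08091 = 0.6208.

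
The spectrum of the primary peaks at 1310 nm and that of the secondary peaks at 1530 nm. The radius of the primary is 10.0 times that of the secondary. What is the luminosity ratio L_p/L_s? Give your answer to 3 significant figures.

Wien's law gives T ∝ 1/λ_max, so T_p/T_s = λ_s/λ_p = 1530/1310 = 1.168.
Then L ∝ R²T⁴ gives L_p/L_s = (10.0)² × (1.168)⁴ = 100.0 × 1.861 = 186.1.

186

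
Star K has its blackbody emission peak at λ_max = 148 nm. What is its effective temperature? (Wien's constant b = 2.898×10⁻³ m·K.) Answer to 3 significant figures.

1.96×10^4 K

T = b/λ_max = 2.898×10⁻³ / (148×10⁻⁹) = 1.958×10^4 K.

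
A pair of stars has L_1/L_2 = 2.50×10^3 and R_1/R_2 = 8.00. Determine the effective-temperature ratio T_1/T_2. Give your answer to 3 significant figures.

L ∝ R²T⁴ gives T ∝ (L/R²)^(1/4), so
T_1/T_2 = (2.50×10^3 / 8.00²)^(1/4) = (39.06)^(1/4) = 2.500.

2.50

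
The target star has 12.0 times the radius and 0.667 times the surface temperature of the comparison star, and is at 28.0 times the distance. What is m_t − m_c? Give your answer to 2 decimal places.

3.60

L_t/L_c = (12.0)²(0.667)⁴ = 28.50.
F_t/F_c = (L_t/L_c)/(d_t/d_c)² = 28.50/784.0 = 0.03635.
m_t − m_c = −2.5 log₁₀(0.03635) = 3.60.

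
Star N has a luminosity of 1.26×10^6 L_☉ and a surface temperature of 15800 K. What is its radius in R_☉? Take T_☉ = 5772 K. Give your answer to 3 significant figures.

150 R_☉

R/R_☉ = √(L/L_☉) / (T/T_☉)² = √(1.26×10^6) / (2.737)²
       = 1122 / 7.493 = 149.8.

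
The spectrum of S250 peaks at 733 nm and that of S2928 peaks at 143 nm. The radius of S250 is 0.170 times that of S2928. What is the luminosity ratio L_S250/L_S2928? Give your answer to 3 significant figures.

4.19×10^-5

Wien's law gives T ∝ 1/λ_max, so T_S250/T_S2928 = λ_S2928/λ_S250 = 143/733 = 0.1951.
Then L ∝ R²T⁴ gives L_S250/L_S2928 = (0.170)² × (0.1951)⁴ = 0.02890 × 0.001449 = 4.186×10^-5.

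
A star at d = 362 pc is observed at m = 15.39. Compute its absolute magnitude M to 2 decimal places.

7.60

M = m − 5 log₁₀(d/10 pc) = 15.39 − 5 log₁₀(362/10)
  = 15.39 − 5 × 1.559 = 15.39 − 7.79 = 7.60.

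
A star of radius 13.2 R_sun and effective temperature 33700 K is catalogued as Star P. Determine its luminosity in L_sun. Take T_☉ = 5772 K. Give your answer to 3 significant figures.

L/L_☉ = (R/R_☉)² (T/T_☉)⁴ = (13.2)² × (33700/5772)⁴
       = 174.2 × (5.839)⁴ = 174.2 × 1162 = 2.025×10^5.

2.02×10^5 L_sun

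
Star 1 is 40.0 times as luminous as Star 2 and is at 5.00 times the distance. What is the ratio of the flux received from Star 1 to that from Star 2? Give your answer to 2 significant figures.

1.6

F = L/(4πd²), so F_1/F_2 = (L_1/L_2) / (d_1/d_2)²
= 40.0 / (5.00)² = 40.0 / 25.00 = 1.600.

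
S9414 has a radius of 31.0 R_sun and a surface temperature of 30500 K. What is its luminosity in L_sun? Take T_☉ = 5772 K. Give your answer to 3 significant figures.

L/L_☉ = (R/R_☉)² (T/T_☉)⁴ = (31.0)² × (30500/5772)⁴
       = 961.0 × (5.284)⁴ = 961.0 × 779.6 = 7.492×10^5.

7.49×10^5 L_sun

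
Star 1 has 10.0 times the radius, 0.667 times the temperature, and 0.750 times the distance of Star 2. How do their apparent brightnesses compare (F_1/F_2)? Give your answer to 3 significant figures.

L_1/L_2 = (R_1/R_2)²(T_1/T_2)⁴ = (10.0)² × (0.667)⁴ = 19.79.
F_1/F_2 = (L_1/L_2)/(d_1/d_2)² = 19.79 / (0.750)² = 35.19.

35.2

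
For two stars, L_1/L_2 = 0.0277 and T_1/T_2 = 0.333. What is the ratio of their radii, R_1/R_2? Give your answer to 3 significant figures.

1.50

L ∝ R²T⁴ gives R ∝ √L / T², so
R_1/R_2 = √(0.0277) / (0.333)² = 0.1664 / 0.1109 = 1.501.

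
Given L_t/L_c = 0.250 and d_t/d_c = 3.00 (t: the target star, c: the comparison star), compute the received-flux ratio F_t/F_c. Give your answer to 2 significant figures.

F = L/(4πd²), so F_t/F_c = (L_t/L_c) / (d_t/d_c)²
= 0.250 / (3.00)² = 0.250 / 9.000 = 0.02778.

0.028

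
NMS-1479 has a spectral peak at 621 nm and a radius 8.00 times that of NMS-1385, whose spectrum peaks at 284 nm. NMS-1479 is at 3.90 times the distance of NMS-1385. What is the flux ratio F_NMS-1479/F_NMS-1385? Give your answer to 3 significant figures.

0.184

Wien's law: T_NMS-1479/T_NMS-1385 = λ_NMS-1385/λ_NMS-1479 = 284/621 = 0.4573.
L_NMS-1479/L_NMS-1385 = (R_NMS-1479/R_NMS-1385)²(T_NMS-1479/T_NMS-1385)⁴ = (8.00)²(0.4573)⁴ = 2.800.
F_NMS-1479/F_NMS-1385 = (L_NMS-1479/L_NMS-1385)/(d_NMS-1479/d_NMS-1385)² = 2.800/(3.90)² = 0.1841.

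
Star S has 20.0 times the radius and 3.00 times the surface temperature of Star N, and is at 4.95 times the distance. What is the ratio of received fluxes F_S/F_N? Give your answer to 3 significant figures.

1.32×10^3

L_S/L_N = (R_S/R_N)²(T_S/T_N)⁴ = (20.0)² × (3.00)⁴ = 3.240×10^4.
F_S/F_N = (L_S/L_N)/(d_S/d_N)² = 3.240×10^4 / (4.95)² = 1322.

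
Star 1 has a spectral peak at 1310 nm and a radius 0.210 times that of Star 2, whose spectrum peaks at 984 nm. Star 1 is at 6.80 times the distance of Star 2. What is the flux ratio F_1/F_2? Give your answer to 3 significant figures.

Wien's law: T_1/T_2 = λ_2/λ_1 = 984/1310 = 0.7511.
L_1/L_2 = (R_1/R_2)²(T_1/T_2)⁴ = (0.210)²(0.7511)⁴ = 0.01404.
F_1/F_2 = (L_1/L_2)/(d_1/d_2)² = 0.01404/(6.80)² = 3.036×10^-4.

3.04×10^-4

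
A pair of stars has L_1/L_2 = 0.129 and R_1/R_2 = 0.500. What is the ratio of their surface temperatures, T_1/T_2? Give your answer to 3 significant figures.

0.848

L ∝ R²T⁴ gives T ∝ (L/R²)^(1/4), so
T_1/T_2 = (0.129 / 0.500²)^(1/4) = (0.5160)^(1/4) = 0.8475.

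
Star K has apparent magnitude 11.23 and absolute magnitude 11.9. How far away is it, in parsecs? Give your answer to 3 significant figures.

7.35 pc

m − M = 5 log₁₀(d/10 pc)
11.23 − (11.9) = -0.67 = 5 log₁₀(d/10)
d = 10 × 10^(-0.67/5) = 10 × 10^-0.134 = 7.345 pc.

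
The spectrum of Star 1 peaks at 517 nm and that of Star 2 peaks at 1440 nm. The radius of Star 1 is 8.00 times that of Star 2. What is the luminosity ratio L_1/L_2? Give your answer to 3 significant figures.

Wien's law gives T ∝ 1/λ_max, so T_1/T_2 = λ_2/λ_1 = 1440/517 = 2.785.
Then L ∝ R²T⁴ gives L_1/L_2 = (8.00)² × (2.785)⁴ = 64.00 × 60.18 = 3852.

3.85×10^3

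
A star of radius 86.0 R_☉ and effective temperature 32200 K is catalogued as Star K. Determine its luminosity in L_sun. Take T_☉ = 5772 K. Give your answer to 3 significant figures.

7.16×10^6 L_sun

L/L_☉ = (R/R_☉)² (T/T_☉)⁴ = (86.0)² × (32200/5772)⁴
       = 7396 × (5.579)⁴ = 7396 × 968.5 = 7.163×10^6.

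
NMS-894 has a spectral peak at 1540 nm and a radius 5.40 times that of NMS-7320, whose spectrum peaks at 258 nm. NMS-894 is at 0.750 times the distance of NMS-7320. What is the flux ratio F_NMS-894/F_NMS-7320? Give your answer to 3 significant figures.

Wien's law: T_NMS-894/T_NMS-7320 = λ_NMS-7320/λ_NMS-894 = 258/1540 = 0.1675.
L_NMS-894/L_NMS-7320 = (R_NMS-894/R_NMS-7320)²(T_NMS-894/T_NMS-7320)⁴ = (5.40)²(0.1675)⁴ = 0.02297.
F_NMS-894/F_NMS-7320 = (L_NMS-894/L_NMS-7320)/(d_NMS-894/d_NMS-7320)² = 0.02297/(0.750)² = 0.04084.

0.0408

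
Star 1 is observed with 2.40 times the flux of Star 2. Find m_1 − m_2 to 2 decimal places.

-0.95

m_1 − m_2 = −2.5 log₁₀(F_1/F_2) = −2.5 log₁₀(2.40) = −2.5 × (0.380) = -0.951.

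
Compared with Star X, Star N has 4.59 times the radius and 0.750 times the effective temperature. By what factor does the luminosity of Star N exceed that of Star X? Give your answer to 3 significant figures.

From the Stefan–Boltzmann law, L ∝ R²T⁴, so
L_N/L_X = (R_N/R_X)² (T_N/T_X)⁴ = (4.59)² × (0.750)⁴ = 21.07 × 0.3164 = 6.666.

6.67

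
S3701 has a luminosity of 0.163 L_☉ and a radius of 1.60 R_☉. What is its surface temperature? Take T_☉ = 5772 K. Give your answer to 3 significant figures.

2.90×10^3 K

T/T_☉ = (L/L_☉)^(1/4) / (R/R_☉)^(1/2)
T = 5772 × (0.163)^(1/4) / √(1.60) = 5772 × 0.6354 / 1.265 = 2899 K.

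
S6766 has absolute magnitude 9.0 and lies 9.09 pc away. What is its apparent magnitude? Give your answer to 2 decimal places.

m = M + 5 log₁₀(d/10 pc) = 9.0 + 5 log₁₀(9.09/10)
  = 9.0 + 5 × -0.041 = 9.0 + -0.21 = 8.79.

8.79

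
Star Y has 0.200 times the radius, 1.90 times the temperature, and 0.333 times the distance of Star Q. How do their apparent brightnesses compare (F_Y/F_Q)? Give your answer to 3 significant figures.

L_Y/L_Q = (R_Y/R_Q)²(T_Y/T_Q)⁴ = (0.200)² × (1.90)⁴ = 0.5213.
F_Y/F_Q = (L_Y/L_Q)/(d_Y/d_Q)² = 0.5213 / (0.333)² = 4.701.

4.70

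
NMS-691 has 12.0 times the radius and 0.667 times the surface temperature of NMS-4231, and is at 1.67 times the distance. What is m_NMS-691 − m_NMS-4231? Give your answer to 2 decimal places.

L_NMS-691/L_NMS-4231 = (12.0)²(0.667)⁴ = 28.50.
F_NMS-691/F_NMS-4231 = (L_NMS-691/L_NMS-4231)/(d_NMS-691/d_NMS-4231)² = 28.50/2.789 = 10.22.
m_NMS-691 − m_NMS-4231 = −2.5 log₁₀(10.22) = -2.52.

-2.52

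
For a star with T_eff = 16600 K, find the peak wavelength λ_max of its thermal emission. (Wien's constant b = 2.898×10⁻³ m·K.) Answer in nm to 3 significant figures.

λ_max = b/T = 2.898×10⁻³ / 16600 = 1.75×10^-7 m = 174.6 nm.

175 nm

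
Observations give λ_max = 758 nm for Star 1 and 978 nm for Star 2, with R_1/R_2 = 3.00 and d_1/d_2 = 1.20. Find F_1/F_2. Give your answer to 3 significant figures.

17.3

Wien's law: T_1/T_2 = λ_2/λ_1 = 978/758 = 1.290.
L_1/L_2 = (R_1/R_2)²(T_1/T_2)⁴ = (3.00)²(1.290)⁴ = 24.94.
F_1/F_2 = (L_1/L_2)/(d_1/d_2)² = 24.94/(1.20)² = 17.32.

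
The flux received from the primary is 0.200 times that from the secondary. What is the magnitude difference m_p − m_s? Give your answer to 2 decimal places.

m_p − m_s = −2.5 log₁₀(F_p/F_s) = −2.5 log₁₀(0.200) = −2.5 × (-0.699) = 1.747.

1.75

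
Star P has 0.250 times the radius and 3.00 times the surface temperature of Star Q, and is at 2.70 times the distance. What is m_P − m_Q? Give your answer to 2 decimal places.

L_P/L_Q = (0.250)²(3.00)⁴ = 5.062.
F_P/F_Q = (L_P/L_Q)/(d_P/d_Q)² = 5.062/7.290 = 0.6944.
m_P − m_Q = −2.5 log₁₀(0.6944) = 0.40.

0.40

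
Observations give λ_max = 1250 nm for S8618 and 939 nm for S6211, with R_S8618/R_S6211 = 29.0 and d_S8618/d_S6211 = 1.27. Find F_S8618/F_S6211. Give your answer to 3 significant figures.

166

Wien's law: T_S8618/T_S6211 = λ_S6211/λ_S8618 = 939/1250 = 0.7512.
L_S8618/L_S6211 = (R_S8618/R_S6211)²(T_S8618/T_S6211)⁴ = (29.0)²(0.7512)⁴ = 267.8.
F_S8618/F_S6211 = (L_S8618/L_S6211)/(d_S8618/d_S6211)² = 267.8/(1.27)² = 166.0.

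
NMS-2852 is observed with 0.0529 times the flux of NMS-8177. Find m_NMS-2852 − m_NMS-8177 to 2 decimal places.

3.19

m_NMS-2852 − m_NMS-8177 = −2.5 log₁₀(F_NMS-2852/F_NMS-8177) = −2.5 log₁₀(0.0529) = −2.5 × (-1.277) = 3.191.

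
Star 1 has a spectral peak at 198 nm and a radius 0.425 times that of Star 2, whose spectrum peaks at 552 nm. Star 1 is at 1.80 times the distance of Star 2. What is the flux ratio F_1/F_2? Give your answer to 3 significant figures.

Wien's law: T_1/T_2 = λ_2/λ_1 = 552/198 = 2.788.
L_1/L_2 = (R_1/R_2)²(T_1/T_2)⁴ = (0.425)²(2.788)⁴ = 10.91.
F_1/F_2 = (L_1/L_2)/(d_1/d_2)² = 10.91/(1.80)² = 3.368.

3.37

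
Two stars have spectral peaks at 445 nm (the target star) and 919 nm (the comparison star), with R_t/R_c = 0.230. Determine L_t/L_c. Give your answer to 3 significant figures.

0.962

Wien's law gives T ∝ 1/λ_max, so T_t/T_c = λ_c/λ_t = 919/445 = 2.065.
Then L ∝ R²T⁴ gives L_t/L_c = (0.230)² × (2.065)⁴ = 0.05290 × 18.19 = 0.9622.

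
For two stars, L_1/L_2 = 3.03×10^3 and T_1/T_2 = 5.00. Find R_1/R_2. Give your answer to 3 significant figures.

L ∝ R²T⁴ gives R ∝ √L / T², so
R_1/R_2 = √(3.03×10^3) / (5.00)² = 55.05 / 25.00 = 2.202.

2.20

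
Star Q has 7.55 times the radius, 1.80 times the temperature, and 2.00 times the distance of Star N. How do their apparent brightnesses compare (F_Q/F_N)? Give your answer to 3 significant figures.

150

L_Q/L_N = (R_Q/R_N)²(T_Q/T_N)⁴ = (7.55)² × (1.80)⁴ = 598.4.
F_Q/F_N = (L_Q/L_N)/(d_Q/d_N)² = 598.4 / (2.00)² = 149.6.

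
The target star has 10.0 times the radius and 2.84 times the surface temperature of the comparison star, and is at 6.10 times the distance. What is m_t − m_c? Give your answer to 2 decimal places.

L_t/L_c = (10.0)²(2.84)⁴ = 6505.
F_t/F_c = (L_t/L_c)/(d_t/d_c)² = 6505/37.21 = 174.8.
m_t − m_c = −2.5 log₁₀(174.8) = -5.61.

-5.61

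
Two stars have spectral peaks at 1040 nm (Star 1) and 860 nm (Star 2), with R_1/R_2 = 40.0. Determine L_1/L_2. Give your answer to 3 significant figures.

748

Wien's law gives T ∝ 1/λ_max, so T_1/T_2 = λ_2/λ_1 = 860/1040 = 0.8269.
Then L ∝ R²T⁴ gives L_1/L_2 = (40.0)² × (0.8269)⁴ = 1600 × 0.4676 = 748.1.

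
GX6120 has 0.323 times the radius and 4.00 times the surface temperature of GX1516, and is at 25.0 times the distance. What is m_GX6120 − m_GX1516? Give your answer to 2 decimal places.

3.42

L_GX6120/L_GX1516 = (0.323)²(4.00)⁴ = 26.71.
F_GX6120/F_GX1516 = (L_GX6120/L_GX1516)/(d_GX6120/d_GX1516)² = 26.71/625.0 = 0.04273.
m_GX6120 − m_GX1516 = −2.5 log₁₀(0.04273) = 3.42.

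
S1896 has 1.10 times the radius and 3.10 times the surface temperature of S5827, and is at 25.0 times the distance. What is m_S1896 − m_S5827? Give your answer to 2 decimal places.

L_S1896/L_S5827 = (1.10)²(3.10)⁴ = 111.7.
F_S1896/F_S5827 = (L_S1896/L_S5827)/(d_S1896/d_S5827)² = 111.7/625.0 = 0.1788.
m_S1896 − m_S5827 = −2.5 log₁₀(0.1788) = 1.87.

1.87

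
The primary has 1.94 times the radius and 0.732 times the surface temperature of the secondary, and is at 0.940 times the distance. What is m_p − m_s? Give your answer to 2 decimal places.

-0.22

L_p/L_s = (1.94)²(0.732)⁴ = 1.081.
F_p/F_s = (L_p/L_s)/(d_p/d_s)² = 1.081/0.8836 = 1.223.
m_p − m_s = −2.5 log₁₀(1.223) = -0.22.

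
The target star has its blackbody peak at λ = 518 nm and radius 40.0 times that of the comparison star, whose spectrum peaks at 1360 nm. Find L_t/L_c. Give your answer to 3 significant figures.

7.60×10^4

Wien's law gives T ∝ 1/λ_max, so T_t/T_c = λ_c/λ_t = 1360/518 = 2.625.
Then L ∝ R²T⁴ gives L_t/L_c = (40.0)² × (2.625)⁴ = 1600 × 47.52 = 7.603×10^4.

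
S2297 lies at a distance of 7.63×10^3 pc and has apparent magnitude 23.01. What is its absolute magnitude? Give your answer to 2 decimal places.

M = m − 5 log₁₀(d/10 pc) = 23.01 − 5 log₁₀(7.63×10^3/10)
  = 23.01 − 5 × 2.883 = 23.01 − 14.41 = 8.60.

8.60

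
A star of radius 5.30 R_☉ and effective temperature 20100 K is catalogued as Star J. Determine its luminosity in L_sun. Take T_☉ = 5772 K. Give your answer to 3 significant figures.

4.13×10^3 L_sun

L/L_☉ = (R/R_☉)² (T/T_☉)⁴ = (5.30)² × (20100/5772)⁴
       = 28.09 × (3.482)⁴ = 28.09 × 147.1 = 4131.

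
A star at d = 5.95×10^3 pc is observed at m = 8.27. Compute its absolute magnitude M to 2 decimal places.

-5.60

M = m − 5 log₁₀(d/10 pc) = 8.27 − 5 log₁₀(5.95×10^3/10)
  = 8.27 − 5 × 2.775 = 8.27 − 13.87 = -5.60.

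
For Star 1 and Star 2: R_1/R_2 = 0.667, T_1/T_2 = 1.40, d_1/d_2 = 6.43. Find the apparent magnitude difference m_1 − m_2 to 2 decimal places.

L_1/L_2 = (0.667)²(1.40)⁴ = 1.709.
F_1/F_2 = (L_1/L_2)/(d_1/d_2)² = 1.709/41.34 = 0.04134.
m_1 − m_2 = −2.5 log₁₀(0.04134) = 3.46.

3.46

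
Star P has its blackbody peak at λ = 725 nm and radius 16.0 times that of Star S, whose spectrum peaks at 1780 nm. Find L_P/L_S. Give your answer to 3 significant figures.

9.30×10^3

Wien's law gives T ∝ 1/λ_max, so T_P/T_S = λ_S/λ_P = 1780/725 = 2.455.
Then L ∝ R²T⁴ gives L_P/L_S = (16.0)² × (2.455)⁴ = 256.0 × 36.34 = 9302.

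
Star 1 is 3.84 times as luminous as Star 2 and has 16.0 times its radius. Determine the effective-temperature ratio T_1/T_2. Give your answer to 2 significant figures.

0.35

L ∝ R²T⁴ gives T ∝ (L/R²)^(1/4), so
T_1/T_2 = (3.84 / 16.0²)^(1/4) = (0.01500)^(1/4) = 0.3500.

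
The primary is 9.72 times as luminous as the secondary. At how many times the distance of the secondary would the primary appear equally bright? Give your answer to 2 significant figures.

Equal flux requires L_p/d_p² = L_s/d_s², so d_p/d_s = √(L_p/L_s)
= √(9.72) = 3.118.

3.1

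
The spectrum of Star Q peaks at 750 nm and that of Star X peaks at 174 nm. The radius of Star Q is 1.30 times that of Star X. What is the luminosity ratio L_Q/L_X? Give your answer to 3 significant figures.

0.00490

Wien's law gives T ∝ 1/λ_max, so T_Q/T_X = λ_X/λ_Q = 174/750 = 0.2320.
Then L ∝ R²T⁴ gives L_Q/L_X = (1.30)² × (0.2320)⁴ = 1.690 × 0.002897 = 0.004896.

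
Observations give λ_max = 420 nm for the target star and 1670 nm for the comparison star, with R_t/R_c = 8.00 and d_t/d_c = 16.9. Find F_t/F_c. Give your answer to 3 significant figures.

Wien's law: T_t/T_c = λ_c/λ_t = 1670/420 = 3.976.
L_t/L_c = (R_t/R_c)²(T_t/T_c)⁴ = (8.00)²(3.976)⁴ = 1.600×10^4.
F_t/F_c = (L_t/L_c)/(d_t/d_c)² = 1.600×10^4/(16.9)² = 56.01.

56.0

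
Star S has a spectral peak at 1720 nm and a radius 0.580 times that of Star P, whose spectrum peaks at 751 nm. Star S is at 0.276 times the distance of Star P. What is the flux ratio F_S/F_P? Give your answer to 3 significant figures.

0.161

Wien's law: T_S/T_P = λ_P/λ_S = 751/1720 = 0.4366.
L_S/L_P = (R_S/R_P)²(T_S/T_P)⁴ = (0.580)²(0.4366)⁴ = 0.01223.
F_S/F_P = (L_S/L_P)/(d_S/d_P)² = 0.01223/(0.276)² = 0.1605.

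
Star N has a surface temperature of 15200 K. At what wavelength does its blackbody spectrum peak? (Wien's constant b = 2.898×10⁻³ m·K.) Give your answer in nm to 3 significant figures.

191 nm

λ_max = b/T = 2.898×10⁻³ / 15200 = 1.91×10^-7 m = 190.7 nm.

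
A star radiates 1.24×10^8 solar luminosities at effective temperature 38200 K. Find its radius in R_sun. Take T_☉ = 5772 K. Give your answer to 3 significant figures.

254 R_sun

R/R_☉ = √(L/L_☉) / (T/T_☉)² = √(1.24×10^8) / (6.618)²
       = 1.114×10^4 / 43.80 = 254.2.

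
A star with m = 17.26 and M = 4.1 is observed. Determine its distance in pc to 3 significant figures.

m − M = 5 log₁₀(d/10 pc)
17.26 − (4.1) = 13.16 = 5 log₁₀(d/10)
d = 10 × 10^(13.16/5) = 10 × 10^2.632 = 4285 pc.

4.29×10^3 pc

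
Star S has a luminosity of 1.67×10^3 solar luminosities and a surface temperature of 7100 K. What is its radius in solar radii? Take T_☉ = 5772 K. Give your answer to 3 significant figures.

27.0 solar radii

R/R_☉ = √(L/L_☉) / (T/T_☉)² = √(1.67×10^3) / (1.230)²
       = 40.87 / 1.513 = 27.01.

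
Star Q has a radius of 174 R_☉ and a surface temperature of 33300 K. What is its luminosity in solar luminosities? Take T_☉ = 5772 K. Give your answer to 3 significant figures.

L/L_☉ = (R/R_☉)² (T/T_☉)⁴ = (174)² × (33300/5772)⁴
       = 3.028×10^4 × (5.769)⁴ = 3.028×10^4 × 1108 = 3.354×10^7.

3.35×10^7 solar luminosities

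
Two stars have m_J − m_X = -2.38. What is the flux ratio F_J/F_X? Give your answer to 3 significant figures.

F_J/F_X = 10^(−(m_J − m_X)/2.5) = 10^(2.38/2.5) = 10^0.952 = 8.954.

8.95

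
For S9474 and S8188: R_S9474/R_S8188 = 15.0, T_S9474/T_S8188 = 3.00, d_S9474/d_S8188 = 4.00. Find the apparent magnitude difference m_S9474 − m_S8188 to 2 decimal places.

-7.64

L_S9474/L_S8188 = (15.0)²(3.00)⁴ = 1.822×10^4.
F_S9474/F_S8188 = (L_S9474/L_S8188)/(d_S9474/d_S8188)² = 1.822×10^4/16.00 = 1139.
m_S9474 − m_S8188 = −2.5 log₁₀(1139) = -7.64.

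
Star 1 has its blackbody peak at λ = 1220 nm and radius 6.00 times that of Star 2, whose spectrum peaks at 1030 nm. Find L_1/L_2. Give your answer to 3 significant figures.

18.3

Wien's law gives T ∝ 1/λ_max, so T_1/T_2 = λ_2/λ_1 = 1030/1220 = 0.8443.
Then L ∝ R²T⁴ gives L_1/L_2 = (6.00)² × (0.8443)⁴ = 36.00 × 0.5081 = 18.29.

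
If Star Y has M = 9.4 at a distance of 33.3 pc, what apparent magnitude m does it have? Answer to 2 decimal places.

m = M + 5 log₁₀(d/10 pc) = 9.4 + 5 log₁₀(33.3/10)
  = 9.4 + 5 × 0.522 = 9.4 + 2.61 = 12.01.

12.01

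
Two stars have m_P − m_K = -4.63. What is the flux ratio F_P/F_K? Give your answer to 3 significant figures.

F_P/F_K = 10^(−(m_P − m_K)/2.5) = 10^(4.63/2.5) = 10^1.852 = 71.12.

71.1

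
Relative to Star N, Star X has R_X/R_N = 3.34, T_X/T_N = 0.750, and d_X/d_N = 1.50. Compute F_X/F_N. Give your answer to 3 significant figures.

1.57

L_X/L_N = (R_X/R_N)²(T_X/T_N)⁴ = (3.34)² × (0.750)⁴ = 3.530.
F_X/F_N = (L_X/L_N)/(d_X/d_N)² = 3.530 / (1.50)² = 1.569.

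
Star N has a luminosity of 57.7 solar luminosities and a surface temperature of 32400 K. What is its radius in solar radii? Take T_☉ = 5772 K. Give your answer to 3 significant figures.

R/R_☉ = √(L/L_☉) / (T/T_☉)² = √(57.7) / (5.613)²
       = 7.596 / 31.51 = 0.2411.

0.241 solar radii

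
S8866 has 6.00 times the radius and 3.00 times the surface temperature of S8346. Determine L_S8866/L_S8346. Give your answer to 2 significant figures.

2.9×10^3

From the Stefan–Boltzmann law, L ∝ R²T⁴, so
L_S8866/L_S8346 = (R_S8866/R_S8346)² (T_S8866/T_S8346)⁴ = (6.00)² × (3.00)⁴ = 36.00 × 81.00 = 2916.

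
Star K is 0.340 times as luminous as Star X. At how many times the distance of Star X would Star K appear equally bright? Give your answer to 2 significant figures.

0.58

Equal flux requires L_K/d_K² = L_X/d_X², so d_K/d_X = √(L_K/L_X)
= √(0.340) = 0.5831.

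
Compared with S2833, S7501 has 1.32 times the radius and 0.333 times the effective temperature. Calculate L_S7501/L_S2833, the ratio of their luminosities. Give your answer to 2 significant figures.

From the Stefan–Boltzmann law, L ∝ R²T⁴, so
L_S7501/L_S2833 = (R_S7501/R_S2833)² (T_S7501/T_S2833)⁴ = (1.32)² × (0.333)⁴ = 1.742 × 0.01230 = 0.02143.

0.021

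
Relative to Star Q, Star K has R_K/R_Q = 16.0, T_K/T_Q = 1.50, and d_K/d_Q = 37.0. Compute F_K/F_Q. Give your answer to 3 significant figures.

L_K/L_Q = (R_K/R_Q)²(T_K/T_Q)⁴ = (16.0)² × (1.50)⁴ = 1296.
F_K/F_Q = (L_K/L_Q)/(d_K/d_Q)² = 1296 / (37.0)² = 0.9467.

0.947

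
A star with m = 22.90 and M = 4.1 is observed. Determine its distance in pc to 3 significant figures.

5.75×10^4 pc

m − M = 5 log₁₀(d/10 pc)
22.90 − (4.1) = 18.80 = 5 log₁₀(d/10)
d = 10 × 10^(18.80/5) = 10 × 10^3.760 = 5.754×10^4 pc.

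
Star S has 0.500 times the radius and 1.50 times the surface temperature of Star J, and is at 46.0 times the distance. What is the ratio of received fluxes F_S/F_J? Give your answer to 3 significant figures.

5.98×10^-4

L_S/L_J = (R_S/R_J)²(T_S/T_J)⁴ = (0.500)² × (1.50)⁴ = 1.266.
F_S/F_J = (L_S/L_J)/(d_S/d_J)² = 1.266 / (46.0)² = 5.981×10^-4.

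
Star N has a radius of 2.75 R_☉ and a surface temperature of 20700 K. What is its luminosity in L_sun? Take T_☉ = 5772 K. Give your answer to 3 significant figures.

1.25×10^3 L_sun

L/L_☉ = (R/R_☉)² (T/T_☉)⁴ = (2.75)² × (20700/5772)⁴
       = 7.562 × (3.586)⁴ = 7.562 × 165.4 = 1251.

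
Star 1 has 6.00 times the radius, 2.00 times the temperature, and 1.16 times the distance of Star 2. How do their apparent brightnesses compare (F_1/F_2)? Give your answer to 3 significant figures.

L_1/L_2 = (R_1/R_2)²(T_1/T_2)⁴ = (6.00)² × (2.00)⁴ = 576.0.
F_1/F_2 = (L_1/L_2)/(d_1/d_2)² = 576.0 / (1.16)² = 428.1.

428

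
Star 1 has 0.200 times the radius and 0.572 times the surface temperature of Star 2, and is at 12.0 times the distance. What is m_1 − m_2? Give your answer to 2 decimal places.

11.32

L_1/L_2 = (0.200)²(0.572)⁴ = 0.004282.
F_1/F_2 = (L_1/L_2)/(d_1/d_2)² = 0.004282/144.0 = 2.974×10^-5.
m_1 − m_2 = −2.5 log₁₀(2.974×10^-5) = 11.32.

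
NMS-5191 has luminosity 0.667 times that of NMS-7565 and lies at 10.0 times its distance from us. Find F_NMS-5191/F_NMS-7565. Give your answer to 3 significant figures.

F = L/(4πd²), so F_NMS-5191/F_NMS-7565 = (L_NMS-5191/L_NMS-7565) / (d_NMS-5191/d_NMS-7565)²
= 0.667 / (10.0)² = 0.667 / 100.0 = 0.006670.

0.00667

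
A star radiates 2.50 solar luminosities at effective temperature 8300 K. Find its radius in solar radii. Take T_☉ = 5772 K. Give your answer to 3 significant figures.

0.765 solar radii

R/R_☉ = √(L/L_☉) / (T/T_☉)² = √(2.50) / (1.438)²
       = 1.581 / 2.068 = 0.7647.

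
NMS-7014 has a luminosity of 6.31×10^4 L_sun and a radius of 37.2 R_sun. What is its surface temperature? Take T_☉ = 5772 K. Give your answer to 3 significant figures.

T/T_☉ = (L/L_☉)^(1/4) / (R/R_☉)^(1/2)
T = 5772 × (6.31×10^4)^(1/4) / √(37.2) = 5772 × 15.85 / 6.099 = 1.500×10^4 K.

1.50×10^4 K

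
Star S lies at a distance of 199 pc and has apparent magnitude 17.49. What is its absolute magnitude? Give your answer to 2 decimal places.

11.00

M = m − 5 log₁₀(d/10 pc) = 17.49 − 5 log₁₀(199/10)
  = 17.49 − 5 × 1.299 = 17.49 − 6.49 = 11.00.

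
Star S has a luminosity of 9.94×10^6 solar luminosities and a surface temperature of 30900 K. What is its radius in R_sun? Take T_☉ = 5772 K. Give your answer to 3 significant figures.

110 R_sun

R/R_☉ = √(L/L_☉) / (T/T_☉)² = √(9.94×10^6) / (5.353)²
       = 3153 / 28.66 = 110.0.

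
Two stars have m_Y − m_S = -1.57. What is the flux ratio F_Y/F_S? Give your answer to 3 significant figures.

4.25

F_Y/F_S = 10^(−(m_Y − m_S)/2.5) = 10^(1.57/2.5) = 10^0.628 = 4.246.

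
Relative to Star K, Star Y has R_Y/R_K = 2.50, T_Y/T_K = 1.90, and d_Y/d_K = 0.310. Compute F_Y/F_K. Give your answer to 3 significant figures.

848

L_Y/L_K = (R_Y/R_K)²(T_Y/T_K)⁴ = (2.50)² × (1.90)⁴ = 81.45.
F_Y/F_K = (L_Y/L_K)/(d_Y/d_K)² = 81.45 / (0.310)² = 847.6.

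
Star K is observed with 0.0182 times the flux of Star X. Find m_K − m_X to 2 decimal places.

m_K − m_X = −2.5 log₁₀(F_K/F_X) = −2.5 log₁₀(0.0182) = −2.5 × (-1.740) = 4.350.

4.35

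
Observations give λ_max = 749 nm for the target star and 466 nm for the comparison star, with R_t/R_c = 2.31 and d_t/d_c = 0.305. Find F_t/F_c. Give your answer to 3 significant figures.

8.59

Wien's law: T_t/T_c = λ_c/λ_t = 466/749 = 0.6222.
L_t/L_c = (R_t/R_c)²(T_t/T_c)⁴ = (2.31)²(0.6222)⁴ = 0.7995.
F_t/F_c = (L_t/L_c)/(d_t/d_c)² = 0.7995/(0.305)² = 8.595.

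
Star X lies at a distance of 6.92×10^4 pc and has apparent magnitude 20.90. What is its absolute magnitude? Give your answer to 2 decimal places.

M = m − 5 log₁₀(d/10 pc) = 20.90 − 5 log₁₀(6.92×10^4/10)
  = 20.90 − 5 × 3.840 = 20.90 − 19.20 = 1.70.

1.70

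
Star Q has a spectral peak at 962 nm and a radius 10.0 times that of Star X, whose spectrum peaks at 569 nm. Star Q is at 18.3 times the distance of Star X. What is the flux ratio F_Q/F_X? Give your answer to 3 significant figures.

Wien's law: T_Q/T_X = λ_X/λ_Q = 569/962 = 0.5915.
L_Q/L_X = (R_Q/R_X)²(T_Q/T_X)⁴ = (10.0)²(0.5915)⁴ = 12.24.
F_Q/F_X = (L_Q/L_X)/(d_Q/d_X)² = 12.24/(18.3)² = 0.03655.

0.0365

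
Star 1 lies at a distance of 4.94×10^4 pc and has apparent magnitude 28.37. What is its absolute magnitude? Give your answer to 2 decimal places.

9.90

M = m − 5 log₁₀(d/10 pc) = 28.37 − 5 log₁₀(4.94×10^4/10)
  = 28.37 − 5 × 3.694 = 28.37 − 18.47 = 9.90.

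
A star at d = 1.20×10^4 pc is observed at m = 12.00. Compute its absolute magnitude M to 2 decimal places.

-3.40

M = m − 5 log₁₀(d/10 pc) = 12.00 − 5 log₁₀(1.20×10^4/10)
  = 12.00 − 5 × 3.079 = 12.00 − 15.40 = -3.40.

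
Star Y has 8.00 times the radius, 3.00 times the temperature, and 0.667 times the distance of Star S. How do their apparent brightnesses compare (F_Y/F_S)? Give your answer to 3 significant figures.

1.17×10^4

L_Y/L_S = (R_Y/R_S)²(T_Y/T_S)⁴ = (8.00)² × (3.00)⁴ = 5184.
F_Y/F_S = (L_Y/L_S)/(d_Y/d_S)² = 5184 / (0.667)² = 1.165×10^4.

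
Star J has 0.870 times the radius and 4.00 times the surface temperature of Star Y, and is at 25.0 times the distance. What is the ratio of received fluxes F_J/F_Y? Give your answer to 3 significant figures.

L_J/L_Y = (R_J/R_Y)²(T_J/T_Y)⁴ = (0.870)² × (4.00)⁴ = 193.8.
F_J/F_Y = (L_J/L_Y)/(d_J/d_Y)² = 193.8 / (25.0)² = 0.3100.

0.310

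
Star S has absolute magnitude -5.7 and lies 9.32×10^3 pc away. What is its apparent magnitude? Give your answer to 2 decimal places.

m = M + 5 log₁₀(d/10 pc) = -5.7 + 5 log₁₀(9.32×10^3/10)
  = -5.7 + 5 × 2.969 = -5.7 + 14.85 = 9.15.

9.15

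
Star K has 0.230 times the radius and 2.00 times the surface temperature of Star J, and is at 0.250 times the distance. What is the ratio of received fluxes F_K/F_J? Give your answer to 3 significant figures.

13.5

L_K/L_J = (R_K/R_J)²(T_K/T_J)⁴ = (0.230)² × (2.00)⁴ = 0.8464.
F_K/F_J = (L_K/L_J)/(d_K/d_J)² = 0.8464 / (0.250)² = 13.54.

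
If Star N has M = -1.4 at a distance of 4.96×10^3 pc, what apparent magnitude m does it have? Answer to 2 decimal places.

m = M + 5 log₁₀(d/10 pc) = -1.4 + 5 log₁₀(4.96×10^3/10)
  = -1.4 + 5 × 2.695 = -1.4 + 13.48 = 12.08.

12.08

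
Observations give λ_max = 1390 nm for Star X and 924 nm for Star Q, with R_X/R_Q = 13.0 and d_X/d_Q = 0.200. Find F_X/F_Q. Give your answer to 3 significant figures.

Wien's law: T_X/T_Q = λ_Q/λ_X = 924/1390 = 0.6647.
L_X/L_Q = (R_X/R_Q)²(T_X/T_Q)⁴ = (13.0)²(0.6647)⁴ = 33.00.
F_X/F_Q = (L_X/L_Q)/(d_X/d_Q)² = 33.00/(0.200)² = 825.0.

825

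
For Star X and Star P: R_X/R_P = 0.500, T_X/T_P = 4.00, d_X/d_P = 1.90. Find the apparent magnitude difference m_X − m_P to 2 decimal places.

-3.12

L_X/L_P = (0.500)²(4.00)⁴ = 64.00.
F_X/F_P = (L_X/L_P)/(d_X/d_P)² = 64.00/3.610 = 17.73.
m_X − m_P = −2.5 log₁₀(17.73) = -3.12.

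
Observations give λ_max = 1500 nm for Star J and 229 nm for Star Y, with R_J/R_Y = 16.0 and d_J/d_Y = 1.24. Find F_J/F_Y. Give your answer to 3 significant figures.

0.0904

Wien's law: T_J/T_Y = λ_Y/λ_J = 229/1500 = 0.1527.
L_J/L_Y = (R_J/R_Y)²(T_J/T_Y)⁴ = (16.0)²(0.1527)⁴ = 0.1391.
F_J/F_Y = (L_J/L_Y)/(d_J/d_Y)² = 0.1391/(1.24)² = 0.09044.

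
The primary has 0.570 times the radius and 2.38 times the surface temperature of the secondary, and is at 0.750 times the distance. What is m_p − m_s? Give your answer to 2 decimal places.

-3.17

L_p/L_s = (0.570)²(2.38)⁴ = 10.42.
F_p/F_s = (L_p/L_s)/(d_p/d_s)² = 10.42/0.5625 = 18.53.
m_p − m_s = −2.5 log₁₀(18.53) = -3.17.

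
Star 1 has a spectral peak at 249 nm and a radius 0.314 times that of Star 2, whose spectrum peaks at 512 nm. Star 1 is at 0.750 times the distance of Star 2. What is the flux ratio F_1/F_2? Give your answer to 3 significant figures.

3.13

Wien's law: T_1/T_2 = λ_2/λ_1 = 512/249 = 2.056.
L_1/L_2 = (R_1/R_2)²(T_1/T_2)⁴ = (0.314)²(2.056)⁴ = 1.763.
F_1/F_2 = (L_1/L_2)/(d_1/d_2)² = 1.763/(0.750)² = 3.133.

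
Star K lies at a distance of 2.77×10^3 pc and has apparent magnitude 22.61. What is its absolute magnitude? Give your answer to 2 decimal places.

M = m − 5 log₁₀(d/10 pc) = 22.61 − 5 log₁₀(2.77×10^3/10)
  = 22.61 − 5 × 2.442 = 22.61 − 12.21 = 10.40.

10.40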